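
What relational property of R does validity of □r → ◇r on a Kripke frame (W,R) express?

Seriality

Suppose □r→◇r is valid. At any x set V(r)=W. Then □r at x, so ◇r at x, so x has a successor.
Conversely, any frame satisfying ∀x ∃y Rxy validates the schema.
So the correspondent is seriality.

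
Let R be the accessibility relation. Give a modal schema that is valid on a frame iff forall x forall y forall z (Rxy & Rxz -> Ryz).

◇q → □◇q

This is the Euclidean property; the standard corresponding axiom is 5: ◇q → □◇q.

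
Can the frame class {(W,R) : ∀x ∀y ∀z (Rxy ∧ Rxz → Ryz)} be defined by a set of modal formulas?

Yes, by ◇p → □◇p

The condition is the Euclidean property. A defining modal formula is ◇p → □◇p.
Suppose ◇p→□◇p is valid. Take Rxy, Rxz and set V(p)={y}. Then ◇p at x, so □◇p at x, so ◇p at z, so some w with Rzw has p; w=y, i.e. Rzy. By symmetry of the argument, Ryz.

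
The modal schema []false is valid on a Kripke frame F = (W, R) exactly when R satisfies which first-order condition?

This is the Ver axiom.
Its frame correspondent is emptiness of R — forall x forall y ~Rxy.

Emptiness of R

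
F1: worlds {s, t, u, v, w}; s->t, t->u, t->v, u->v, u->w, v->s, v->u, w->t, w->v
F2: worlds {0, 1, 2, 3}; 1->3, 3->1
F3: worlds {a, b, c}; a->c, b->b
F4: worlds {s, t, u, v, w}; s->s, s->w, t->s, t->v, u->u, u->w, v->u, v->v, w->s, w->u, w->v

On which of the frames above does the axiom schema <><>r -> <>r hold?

Frame correspondent (Sahlqvist): forall x forall y forall z (Rxy & Ryz -> Rxz) — i.e. transitivity.
F1: fails — Ruv and Rvu but not Ruu.
F2: fails — R31 and R13 but not R33.
F3: condition met.
F4: fails — Rtv and Rvu but not Rtu.
Valid on: F3.

F3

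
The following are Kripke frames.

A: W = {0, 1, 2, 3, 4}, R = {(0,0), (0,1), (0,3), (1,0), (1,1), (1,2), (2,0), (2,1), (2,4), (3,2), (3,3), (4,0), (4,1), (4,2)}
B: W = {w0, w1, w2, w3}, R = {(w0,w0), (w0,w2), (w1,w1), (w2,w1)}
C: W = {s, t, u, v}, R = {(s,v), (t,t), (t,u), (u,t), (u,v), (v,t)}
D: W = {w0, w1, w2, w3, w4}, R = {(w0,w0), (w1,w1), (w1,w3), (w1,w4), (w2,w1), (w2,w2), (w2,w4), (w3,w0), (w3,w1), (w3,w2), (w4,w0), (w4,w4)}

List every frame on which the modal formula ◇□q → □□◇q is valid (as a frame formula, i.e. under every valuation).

This is the axiom for a generalized confluence (Geach) condition; its first-order frame correspondent is ∀x ∀y ∀z ((xRy ∧ xR²z) → ∃w (yRw ∧ zRw)).
A: fails — 0R3, 0R²2 but no w with 3Rw and 2Rw.
B: fails — w0Rw0, w0R²w1 but no w with w0Rw and w1Rw.
C: holds.
D: fails — w1Rw1, w1R²w0 but no w with w1Rw and w0Rw.

C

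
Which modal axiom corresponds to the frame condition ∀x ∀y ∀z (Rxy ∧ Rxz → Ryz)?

◇ψ → □◇ψ

The condition is the Euclidean property. The 5 schema ◇ψ → □◇ψ defines it.
Suppose ◇ψ→□◇ψ is valid. Take Rxy, Rxz and set V(ψ)={y}. Then ◇ψ at x, so □◇ψ at x, so ◇ψ at z, so some w with Rzw has ψ; w=y, i.e. Rzy. By symmetry of the argument, Ryz.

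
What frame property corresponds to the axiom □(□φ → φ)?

Suppose □(□φ→φ) is valid. Take Rxy and set V(φ)={w : Ryw}. Then at y, □φ holds; since □(□φ→φ) at x, □φ→φ at y, so φ at y, i.e. Ryy.
Conversely, on a frame with shift-reflexivity the schema holds at every world under every valuation.
So the correspondent is shift-reflexivity.

Shift-reflexivity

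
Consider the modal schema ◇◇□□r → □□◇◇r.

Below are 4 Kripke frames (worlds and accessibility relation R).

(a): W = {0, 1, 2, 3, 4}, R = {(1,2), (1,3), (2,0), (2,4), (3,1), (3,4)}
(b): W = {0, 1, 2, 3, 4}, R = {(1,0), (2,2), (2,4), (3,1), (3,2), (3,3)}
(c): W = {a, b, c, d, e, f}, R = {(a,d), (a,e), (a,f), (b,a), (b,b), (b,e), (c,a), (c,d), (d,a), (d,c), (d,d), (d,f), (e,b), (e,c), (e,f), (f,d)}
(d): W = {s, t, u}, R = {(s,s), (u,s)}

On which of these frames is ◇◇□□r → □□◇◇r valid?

(c), (d)

Frame correspondent (Sahlqvist): ∀x ∀y ∀z ((xR²y ∧ xR²z) → ∃w (yR²w ∧ zR²w)) — i.e. a generalized confluence (Geach) condition.
(a): fails — 1R²0, 1R²0 but no w with 0R²w and 0R²w.
(b): fails — 2R²2, 2R²4 but no w with 2R²w and 4R²w.
(c): satisfies the condition.
(d): satisfies the condition.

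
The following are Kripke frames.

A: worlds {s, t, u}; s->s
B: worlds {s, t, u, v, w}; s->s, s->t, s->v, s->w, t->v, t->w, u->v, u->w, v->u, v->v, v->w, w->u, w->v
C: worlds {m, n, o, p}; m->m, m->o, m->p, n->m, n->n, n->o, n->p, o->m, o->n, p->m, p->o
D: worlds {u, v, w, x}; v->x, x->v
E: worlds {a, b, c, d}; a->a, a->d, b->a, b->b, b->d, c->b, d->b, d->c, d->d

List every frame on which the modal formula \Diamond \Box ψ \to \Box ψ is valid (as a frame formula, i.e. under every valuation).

A

This is the axiom for the Euclidean property; its first-order frame correspondent is \forall x \forall y \forall z (Rxy \wedge Rxz \to Ryz).
A: ✓.
B: fails — Rsv and Rss but not Rvs.
C: fails — Rmo and Rmo but not Roo.
D: fails — Rvx and Rvx but not Rxx.
E: fails — Rad and Raa but not Rda.
Valid on: A.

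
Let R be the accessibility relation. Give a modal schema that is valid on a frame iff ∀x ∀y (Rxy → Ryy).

A defining formula is □(□q → q) (the T□ axiom).
Suppose □(□q→q) is valid. Take Rxy and set V(q)={w : Ryw}. Then at y, □q holds; since □(□q→q) at x, □q→q at y, so q at y, i.e. Ryy.

□(□q → q)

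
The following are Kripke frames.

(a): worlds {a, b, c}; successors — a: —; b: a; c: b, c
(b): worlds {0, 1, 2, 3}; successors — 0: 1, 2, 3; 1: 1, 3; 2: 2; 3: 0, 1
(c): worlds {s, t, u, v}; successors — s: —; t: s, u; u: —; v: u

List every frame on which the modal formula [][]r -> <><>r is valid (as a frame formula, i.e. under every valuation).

(b)

This is the axiom for a generalized confluence (Geach) condition; its first-order frame correspondent is forall x exists w (x R^2 w & x R^2 w).
(a): fails — at a but no w with aR²w and aR²w.
(b): holds.
(c): fails — at s but no w with sR²w and sR²w.
Valid on: (b).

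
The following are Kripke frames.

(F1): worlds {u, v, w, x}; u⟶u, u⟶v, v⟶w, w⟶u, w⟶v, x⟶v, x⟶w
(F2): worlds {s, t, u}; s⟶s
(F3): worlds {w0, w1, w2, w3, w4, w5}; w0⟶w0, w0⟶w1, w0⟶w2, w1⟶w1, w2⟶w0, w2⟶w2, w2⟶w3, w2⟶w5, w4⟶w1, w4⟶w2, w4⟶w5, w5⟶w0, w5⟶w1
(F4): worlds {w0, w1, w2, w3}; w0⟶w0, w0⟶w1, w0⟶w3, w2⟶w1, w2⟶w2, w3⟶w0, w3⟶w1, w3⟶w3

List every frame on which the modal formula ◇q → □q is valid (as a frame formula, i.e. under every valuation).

This is the axiom for partial functionality; its first-order frame correspondent is ∀x ∀y ∀z (Rxy ∧ Rxz → y = z).
(F1): fails — u sees both u and v.
(F2): satisfies the condition.
(F3): fails — w0 sees both w0 and w1.
(F4): fails — w0 sees both w0 and w1.

(F2)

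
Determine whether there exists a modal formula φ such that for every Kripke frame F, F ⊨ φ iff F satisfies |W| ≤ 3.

Not modally definable

If a class were modally definable it would be closed under disjoint unions (Goldblatt–Thomason).
Any modal formula valid on each of 4 disjoint one-world frames is valid on their disjoint union (validity is preserved under disjoint unions). Each one-world frame has |W|=1≤3, but the union has |W|=4.
Hence having at most 3 worlds is not modally definable.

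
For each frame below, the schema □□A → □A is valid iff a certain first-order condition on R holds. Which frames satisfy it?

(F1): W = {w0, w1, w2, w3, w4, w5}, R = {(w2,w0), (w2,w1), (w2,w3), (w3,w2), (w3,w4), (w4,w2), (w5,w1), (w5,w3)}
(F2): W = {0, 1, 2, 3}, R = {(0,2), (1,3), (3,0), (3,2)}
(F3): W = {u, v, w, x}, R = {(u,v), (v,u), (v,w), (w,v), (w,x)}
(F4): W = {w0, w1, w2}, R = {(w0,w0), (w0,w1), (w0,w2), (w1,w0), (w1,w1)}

(F4)

Frame correspondent (Sahlqvist): ∀x ∀y (Rxy → ∃z (Rxz ∧ Rzy)) — i.e. density.
(F1): fails — Rw4w2 but no z with Rw4z and Rzw2.
(F2): fails — R13 but no z with R1z and Rz3.
(F3): fails — Ruv but no z with Ruz and Rzv.
(F4): condition met.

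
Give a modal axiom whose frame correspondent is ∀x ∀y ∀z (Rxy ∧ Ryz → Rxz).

□q → □□q

The condition is transitivity. The 4 schema □q → □□q defines it.
Suppose □q→□□q is valid. Take Rxy, Ryz and set V(q)={w : Rxw}. Then □q at x, so □□q at x, so □q at y, so q at z, i.e. Rxz.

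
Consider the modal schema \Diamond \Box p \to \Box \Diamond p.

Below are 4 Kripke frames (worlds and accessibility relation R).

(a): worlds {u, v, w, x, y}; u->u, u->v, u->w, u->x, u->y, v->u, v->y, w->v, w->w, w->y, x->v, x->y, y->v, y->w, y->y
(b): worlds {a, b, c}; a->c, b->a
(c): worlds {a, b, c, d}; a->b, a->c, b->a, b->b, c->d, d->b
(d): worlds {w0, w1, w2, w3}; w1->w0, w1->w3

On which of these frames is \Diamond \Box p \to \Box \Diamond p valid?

The schema corresponds to convergence: \forall x \forall y \forall z (Rxy \wedge Rxz \to \exists w (Ryw \wedge Rzw)).
(a): condition met.
(b): fails — Rac and Rac but c and c have no common successor.
(c): fails — Rab and Rac but b and c have no common successor.
(d): fails — Rw1w0 and Rw1w0 but w0 and w0 have no common successor.

(a)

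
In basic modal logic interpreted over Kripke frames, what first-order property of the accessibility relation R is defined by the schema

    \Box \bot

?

This schema is the Ver axiom.
Its frame correspondent is emptiness of R — \forall x \forall y \neg Rxy.

emptiness of R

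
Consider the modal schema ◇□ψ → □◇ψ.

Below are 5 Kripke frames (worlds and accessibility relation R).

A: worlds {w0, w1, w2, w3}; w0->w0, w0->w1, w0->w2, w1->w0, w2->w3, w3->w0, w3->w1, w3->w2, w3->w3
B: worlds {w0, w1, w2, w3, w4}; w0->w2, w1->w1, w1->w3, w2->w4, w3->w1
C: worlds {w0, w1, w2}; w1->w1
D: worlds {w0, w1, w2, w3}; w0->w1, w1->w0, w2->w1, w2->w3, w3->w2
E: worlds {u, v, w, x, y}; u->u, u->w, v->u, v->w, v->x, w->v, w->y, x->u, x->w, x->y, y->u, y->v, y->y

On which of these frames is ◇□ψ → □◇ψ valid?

C

The schema corresponds to convergence: ∀x ∀y ∀z (Rxy ∧ Rxz → ∃w (Ryw ∧ Rzw)).
A: fails — Rw0w1 and Rw0w2 but w1 and w2 have no common successor.
B: fails — Rw2w4 and Rw2w4 but w4 and w4 have no common successor.
C: condition met.
D: fails — Rw2w1 and Rw2w3 but w1 and w3 have no common successor.
E: fails — Ruw and Ruu but w and u have no common successor.
Valid on: C.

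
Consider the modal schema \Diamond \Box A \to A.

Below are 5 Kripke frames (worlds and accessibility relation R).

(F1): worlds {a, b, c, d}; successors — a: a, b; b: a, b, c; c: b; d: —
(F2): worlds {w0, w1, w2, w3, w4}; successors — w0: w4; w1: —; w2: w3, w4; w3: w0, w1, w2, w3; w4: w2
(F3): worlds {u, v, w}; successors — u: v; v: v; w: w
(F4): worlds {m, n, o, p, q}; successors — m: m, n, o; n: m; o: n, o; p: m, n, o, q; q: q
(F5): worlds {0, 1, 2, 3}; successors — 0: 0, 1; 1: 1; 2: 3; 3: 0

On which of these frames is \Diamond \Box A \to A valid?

The schema corresponds to symmetry: \forall x \forall y (Rxy \to Ryx).
(F1): condition met.
(F2): fails — Rw0w4 but not Rw4w0.
(F3): fails — Ruv but not Rvu.
(F4): fails — Ron but not Rno.
(F5): fails — R01 but not R10.
Valid on: (F1).

(F1)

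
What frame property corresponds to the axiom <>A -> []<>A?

the Euclidean property

This is the 5 axiom.
It corresponds to the Euclidean property: forall x forall y forall z (Rxy & Rxz -> Ryz).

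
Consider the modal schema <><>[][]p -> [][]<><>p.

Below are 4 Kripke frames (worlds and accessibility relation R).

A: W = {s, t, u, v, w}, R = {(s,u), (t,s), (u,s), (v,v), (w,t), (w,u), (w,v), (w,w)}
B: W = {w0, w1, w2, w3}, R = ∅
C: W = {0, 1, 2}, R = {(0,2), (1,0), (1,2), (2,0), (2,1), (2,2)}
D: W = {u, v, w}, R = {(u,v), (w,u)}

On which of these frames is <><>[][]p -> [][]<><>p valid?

B, C

Frame correspondent (Sahlqvist): forall x forall y forall z ((x R^2 y & x R^2 z) -> exists w (y R^2 w & z R^2 w)) — i.e. a generalized confluence (Geach) condition.
A: fails — wR²s, wR²t but no w* with sR²w* and tR²w*.
B: condition met.
C: condition met.
D: fails — wR²v, wR²v but no t with vR²t and vR²t.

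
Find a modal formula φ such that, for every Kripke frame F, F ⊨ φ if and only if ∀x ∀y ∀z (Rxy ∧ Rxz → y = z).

The condition is partial functionality. The CD schema ◇s → □s defines it.
Suppose ◇s→□s is valid. Take Rxy, Rxz and set V(s)={y}. Then ◇s at x, so □s at x, so s at z, i.e. z=y.

◇s → □s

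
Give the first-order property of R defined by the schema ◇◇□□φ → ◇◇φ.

∀x ∀y (xR²y → ∃w (yR²w ∧ xR²w))

This is a Sahlqvist (Geach-type) schema ◇^2□^2φ → □^0◇^2φ.
First-order correspondent: ∀x ∀y (xR²y → ∃w (yR²w ∧ xR²w)).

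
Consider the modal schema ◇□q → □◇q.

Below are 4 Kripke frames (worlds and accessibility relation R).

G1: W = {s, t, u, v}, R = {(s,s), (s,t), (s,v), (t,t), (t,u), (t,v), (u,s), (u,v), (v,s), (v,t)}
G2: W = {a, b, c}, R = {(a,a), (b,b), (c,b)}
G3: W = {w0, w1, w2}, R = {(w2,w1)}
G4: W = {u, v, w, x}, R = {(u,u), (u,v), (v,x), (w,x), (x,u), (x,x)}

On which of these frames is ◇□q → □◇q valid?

The schema corresponds to convergence: ∀x ∀y ∀z (Rxy ∧ Rxz → ∃w (Ryw ∧ Rzw)).
G1: condition met.
G2: condition met.
G3: fails — Rw2w1 and Rw2w1 but w1 and w1 have no common successor.
G4: fails — Ruv and Ruu but v and u have no common successor.

G1, G2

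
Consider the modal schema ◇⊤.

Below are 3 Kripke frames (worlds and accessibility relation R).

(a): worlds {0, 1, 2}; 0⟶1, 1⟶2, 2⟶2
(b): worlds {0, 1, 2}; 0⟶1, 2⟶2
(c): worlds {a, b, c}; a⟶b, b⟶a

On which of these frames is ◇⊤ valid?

The schema corresponds to seriality: ∀x ∃y Rxy.
(a): holds.
(b): fails — world 1 has no successor.
(c): fails — world c has no successor.
Valid on: (a).

(a)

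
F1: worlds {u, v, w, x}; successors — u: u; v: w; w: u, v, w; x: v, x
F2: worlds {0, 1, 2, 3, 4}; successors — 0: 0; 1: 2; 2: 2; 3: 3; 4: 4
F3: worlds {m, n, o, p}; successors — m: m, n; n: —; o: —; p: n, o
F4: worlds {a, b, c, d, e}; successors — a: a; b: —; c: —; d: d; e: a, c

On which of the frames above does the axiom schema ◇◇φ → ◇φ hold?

The schema corresponds to transitivity: ∀x ∀y ∀z (Rxy ∧ Ryz → Rxz).
F1: fails — Rvw and Rwu but not Rvu.
F2: holds.
F3: holds.
F4: holds.

F2, F3, F4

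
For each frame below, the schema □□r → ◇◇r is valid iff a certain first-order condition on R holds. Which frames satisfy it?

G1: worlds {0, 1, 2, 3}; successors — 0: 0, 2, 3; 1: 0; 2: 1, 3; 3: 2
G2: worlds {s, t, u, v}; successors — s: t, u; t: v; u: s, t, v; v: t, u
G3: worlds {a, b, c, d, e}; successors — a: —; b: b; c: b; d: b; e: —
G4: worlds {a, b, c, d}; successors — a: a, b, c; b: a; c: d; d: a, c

G1, G2, G4

Frame correspondent (Sahlqvist): ∀x ∃w (xR²w ∧ xR²w) — i.e. a generalized confluence (Geach) condition.
G1: satisfies the condition.
G2: satisfies the condition.
G3: fails — at a but no w with aR²w and aR²w.
G4: satisfies the condition.
Valid on: G1, G2, G4.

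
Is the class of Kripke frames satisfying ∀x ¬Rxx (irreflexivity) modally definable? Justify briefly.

No — not modally definable

Modal frame validity is preserved under surjective bounded morphisms.
The 3-cycle (worlds a,b,c with a→b→c→a) is irreflexive, and the map sending every world to a single reflexive point • is a surjective bounded morphism (forth: every edge maps to (•,•); back: every world has a successor). So any modal formula valid on the 3-cycle is also valid on the reflexive point, which is not irreflexive.
So the class is not modally definable.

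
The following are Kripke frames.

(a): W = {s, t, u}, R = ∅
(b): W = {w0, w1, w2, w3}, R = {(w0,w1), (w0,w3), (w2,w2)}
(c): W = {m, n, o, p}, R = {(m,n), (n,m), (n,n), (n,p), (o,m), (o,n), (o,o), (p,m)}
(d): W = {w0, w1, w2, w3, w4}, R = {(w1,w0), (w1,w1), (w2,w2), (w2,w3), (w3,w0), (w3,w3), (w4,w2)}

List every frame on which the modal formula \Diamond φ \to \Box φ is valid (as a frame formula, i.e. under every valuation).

The schema corresponds to partial functionality: \forall x \forall y \forall z (Rxy \wedge Rxz \to y = z).
(a): satisfies the condition.
(b): fails — w0 sees both w1 and w3.
(c): fails — n sees both m and n.
(d): fails — w1 sees both w0 and w1.

(a)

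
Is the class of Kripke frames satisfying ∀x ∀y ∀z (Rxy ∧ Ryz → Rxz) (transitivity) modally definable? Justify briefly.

This is a Sahlqvist condition; the 4 axiom □r → □□r defines it.
Suppose □r→□□r is valid. Take Rxy, Ryz and set V(r)={w : Rxw}. Then □r at x, so □□r at x, so □r at y, so r at z, i.e. Rxz.

Yes, by □r → □□r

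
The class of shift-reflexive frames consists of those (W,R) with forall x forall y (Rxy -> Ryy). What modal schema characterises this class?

□(□s → s)

A defining formula is □(□s → s) (the T□ axiom).
Suppose □(□s→s) is valid. Take Rxy and set V(s)={w : Ryw}. Then at y, □s holds; since □(□s→s) at x, □s→s at y, so s at y, i.e. Ryy.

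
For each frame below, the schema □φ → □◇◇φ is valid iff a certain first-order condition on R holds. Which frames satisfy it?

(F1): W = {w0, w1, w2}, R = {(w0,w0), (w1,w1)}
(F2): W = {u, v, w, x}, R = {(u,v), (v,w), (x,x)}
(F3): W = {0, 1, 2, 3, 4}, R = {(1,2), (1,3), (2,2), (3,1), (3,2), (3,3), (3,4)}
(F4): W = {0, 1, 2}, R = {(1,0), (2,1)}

Frame correspondent (Sahlqvist): ∀x ∀z (xRz → ∃w (xRw ∧ zR²w)) — i.e. a generalized confluence (Geach) condition.
(F1): condition met.
(F2): fails — uRv but no t with uRt and vR²t.
(F3): fails — 3R4 but no w with 3Rw and 4R²w.
(F4): fails — 1R0 but no w with 1Rw and 0R²w.

(F1)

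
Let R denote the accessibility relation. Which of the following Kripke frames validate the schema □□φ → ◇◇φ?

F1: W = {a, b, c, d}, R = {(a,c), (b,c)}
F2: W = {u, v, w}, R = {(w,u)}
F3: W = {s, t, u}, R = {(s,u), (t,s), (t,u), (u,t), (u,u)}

F3

This is the axiom for a generalized confluence (Geach) condition; its first-order frame correspondent is ∀x ∃w (xR²w ∧ xR²w).
F1: fails — at a but no w with aR²w and aR²w.
F2: fails — at u but no t with uR²t and uR²t.
F3: satisfies the condition.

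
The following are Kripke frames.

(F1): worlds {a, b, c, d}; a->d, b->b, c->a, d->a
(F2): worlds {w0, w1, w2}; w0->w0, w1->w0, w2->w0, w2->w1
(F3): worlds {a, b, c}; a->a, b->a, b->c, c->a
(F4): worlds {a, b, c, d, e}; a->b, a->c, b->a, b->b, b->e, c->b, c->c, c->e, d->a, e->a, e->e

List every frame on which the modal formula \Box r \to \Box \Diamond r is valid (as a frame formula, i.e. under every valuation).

(F2), (F3)

This is the axiom for a generalized confluence (Geach) condition; its first-order frame correspondent is \forall x \forall z (xRz \to \exists w (xRw \wedge zRw)).
(F1): fails — aRd but no w with aRw and dRw.
(F2): condition met.
(F3): condition met.
(F4): fails — dRa but no w with dRw and aRw.
Valid on: (F2), (F3).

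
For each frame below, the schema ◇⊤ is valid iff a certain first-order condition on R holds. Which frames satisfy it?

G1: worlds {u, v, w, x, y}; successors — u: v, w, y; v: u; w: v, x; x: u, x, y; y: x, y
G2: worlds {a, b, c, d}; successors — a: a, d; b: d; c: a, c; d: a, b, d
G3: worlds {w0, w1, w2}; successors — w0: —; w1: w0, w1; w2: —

G1, G2

This is the axiom for seriality; its first-order frame correspondent is ∀x ∃y Rxy.
G1: condition met.
G2: condition met.
G3: fails — world w0 has no successor.
Valid on: G1, G2.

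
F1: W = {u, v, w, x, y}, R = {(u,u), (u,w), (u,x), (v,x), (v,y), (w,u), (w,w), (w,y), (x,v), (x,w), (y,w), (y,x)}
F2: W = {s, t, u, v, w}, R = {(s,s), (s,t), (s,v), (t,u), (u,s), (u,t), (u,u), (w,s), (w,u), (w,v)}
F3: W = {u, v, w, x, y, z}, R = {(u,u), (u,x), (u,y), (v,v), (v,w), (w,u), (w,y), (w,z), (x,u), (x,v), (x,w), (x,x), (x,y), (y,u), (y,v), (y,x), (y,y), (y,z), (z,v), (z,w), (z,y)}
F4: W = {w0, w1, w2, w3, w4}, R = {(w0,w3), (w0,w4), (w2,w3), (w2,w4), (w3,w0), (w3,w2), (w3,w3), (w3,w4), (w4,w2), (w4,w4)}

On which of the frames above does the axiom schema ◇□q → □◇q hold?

F1, F4

The schema corresponds to convergence: ∀x ∀y ∀z (Rxy ∧ Rxz → ∃w (Ryw ∧ Rzw)).
F1: ✓.
F2: fails — Rsv and Rsv but v and v have no common successor.
F3: fails — Rvv and Rvw but v and w have no common successor.
F4: ✓.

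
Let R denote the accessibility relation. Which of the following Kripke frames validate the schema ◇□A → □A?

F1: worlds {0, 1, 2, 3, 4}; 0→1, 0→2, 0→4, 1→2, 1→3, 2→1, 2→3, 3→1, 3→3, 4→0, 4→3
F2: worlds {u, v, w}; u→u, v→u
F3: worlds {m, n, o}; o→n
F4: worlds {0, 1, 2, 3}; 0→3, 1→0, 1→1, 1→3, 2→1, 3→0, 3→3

Frame correspondent (Sahlqvist): ∀x ∀y ∀z (Rxy ∧ Rxz → Ryz) — i.e. the Euclidean property.
F1: fails — R02 and R02 but not R22.
F2: satisfies the condition.
F3: fails — Ron and Ron but not Rnn.
F4: fails — R10 and R10 but not R00.

F2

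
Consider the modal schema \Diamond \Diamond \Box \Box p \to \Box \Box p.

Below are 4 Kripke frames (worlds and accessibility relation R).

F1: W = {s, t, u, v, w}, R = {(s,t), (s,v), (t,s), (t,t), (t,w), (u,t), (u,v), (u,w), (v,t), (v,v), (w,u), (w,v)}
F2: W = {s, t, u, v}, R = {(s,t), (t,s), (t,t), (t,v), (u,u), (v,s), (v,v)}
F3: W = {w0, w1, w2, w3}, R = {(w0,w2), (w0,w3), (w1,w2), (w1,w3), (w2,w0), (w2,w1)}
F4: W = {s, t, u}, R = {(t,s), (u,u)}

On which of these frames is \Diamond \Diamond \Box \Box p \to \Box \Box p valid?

The schema corresponds to a generalized confluence (Geach) condition: \forall x \forall y \forall z ((x R^2 y \wedge x R^2 z) \to \exists w (y R^2 w \wedge z = w)).
F1: fails — sR²w, sR²s but no w* with wR²w* and s=w*.
F2: holds.
F3: fails — w2R²w3, w2R²w2 but no w with w3R²w and w2=w.
F4: holds.

F2, F4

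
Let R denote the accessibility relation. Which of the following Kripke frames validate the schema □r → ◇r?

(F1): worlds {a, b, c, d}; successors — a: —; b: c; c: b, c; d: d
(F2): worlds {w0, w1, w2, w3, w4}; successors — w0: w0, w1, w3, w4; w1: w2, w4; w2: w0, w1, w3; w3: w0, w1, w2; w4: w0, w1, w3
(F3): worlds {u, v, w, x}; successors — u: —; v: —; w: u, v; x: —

This is the axiom for seriality; its first-order frame correspondent is ∀x ∃y Rxy.
(F1): fails — world a has no successor.
(F2): ✓.
(F3): fails — world u has no successor.
Valid on: (F2).

(F2)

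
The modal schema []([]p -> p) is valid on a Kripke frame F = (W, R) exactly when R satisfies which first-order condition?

Suppose □(□p→p) is valid. Take Rxy and set V(p)={w : Ryw}. Then at y, □p holds; since □(□p→p) at x, □p→p at y, so p at y, i.e. Ryy.

shift-reflexivity: forall x forall y (Rxy -> Ryy)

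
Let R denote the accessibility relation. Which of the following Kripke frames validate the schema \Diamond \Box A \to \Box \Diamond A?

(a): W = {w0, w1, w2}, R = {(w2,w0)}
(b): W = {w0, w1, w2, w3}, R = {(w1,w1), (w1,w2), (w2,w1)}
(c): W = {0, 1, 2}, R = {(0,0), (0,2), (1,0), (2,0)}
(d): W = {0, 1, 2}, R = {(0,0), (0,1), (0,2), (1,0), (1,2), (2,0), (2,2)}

(b), (c), (d)

Frame correspondent (Sahlqvist): \forall x \forall y \forall z (Rxy \wedge Rxz \to \exists w (Ryw \wedge Rzw)) — i.e. convergence.
(a): fails — Rw2w0 and Rw2w0 but w0 and w0 have no common successor.
(b): condition met.
(c): condition met.
(d): condition met.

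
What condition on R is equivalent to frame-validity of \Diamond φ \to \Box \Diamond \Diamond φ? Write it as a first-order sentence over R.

This is a Sahlqvist (Geach-type) schema ◇^1□^0φ → □^1◇^2φ.
Minimal-valuation argument: fix x; take any y with xR^1y and any z with xR^1z. Set V(φ) to the set of worlds R-reachable from y in exactly 0 steps. Then □^0φ holds at y, so the antecedent holds at x; validity forces ◇^2φ at z, giving a w with zR^2w and yR^0w.
First-order correspondent: \forall x \forall y \forall z ((xRy \wedge xRz) \to \exists w (y = w \wedge z R^2 w)).

\forall x \forall y \forall z ((xRy \wedge xRz) \to \exists w (y = w \wedge z R^2 w))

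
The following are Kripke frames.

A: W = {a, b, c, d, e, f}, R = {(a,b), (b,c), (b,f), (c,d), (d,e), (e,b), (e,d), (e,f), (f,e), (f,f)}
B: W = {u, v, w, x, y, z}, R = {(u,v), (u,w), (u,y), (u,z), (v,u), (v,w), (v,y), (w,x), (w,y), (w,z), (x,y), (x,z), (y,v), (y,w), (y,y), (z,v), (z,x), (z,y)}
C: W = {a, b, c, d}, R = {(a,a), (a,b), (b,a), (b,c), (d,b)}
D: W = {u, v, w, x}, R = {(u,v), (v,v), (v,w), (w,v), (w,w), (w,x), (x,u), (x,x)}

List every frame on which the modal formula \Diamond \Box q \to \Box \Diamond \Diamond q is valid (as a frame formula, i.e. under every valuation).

B

Frame correspondent (Sahlqvist): \forall x \forall y \forall z ((xRy \wedge xRz) \to \exists w (yRw \wedge z R^2 w)) — i.e. a generalized confluence (Geach) condition.
A: fails — bRc, bRc but no w with cRw and cR²w.
B: holds.
C: fails — bRa, bRc but no w with aRw and cR²w.
D: fails — xRx, xRu but no t with xRt and uR²t.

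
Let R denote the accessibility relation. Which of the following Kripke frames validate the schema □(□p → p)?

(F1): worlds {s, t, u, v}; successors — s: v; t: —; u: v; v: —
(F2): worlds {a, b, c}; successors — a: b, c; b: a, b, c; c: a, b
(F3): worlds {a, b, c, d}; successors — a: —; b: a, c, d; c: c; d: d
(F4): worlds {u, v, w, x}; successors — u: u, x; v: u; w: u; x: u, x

The schema corresponds to shift-reflexivity: ∀x ∀y (Rxy → Ryy).
(F1): fails — Ruv but not Rvv.
(F2): fails — Rbc but not Rcc.
(F3): fails — Rba but not Raa.
(F4): holds.

(F4)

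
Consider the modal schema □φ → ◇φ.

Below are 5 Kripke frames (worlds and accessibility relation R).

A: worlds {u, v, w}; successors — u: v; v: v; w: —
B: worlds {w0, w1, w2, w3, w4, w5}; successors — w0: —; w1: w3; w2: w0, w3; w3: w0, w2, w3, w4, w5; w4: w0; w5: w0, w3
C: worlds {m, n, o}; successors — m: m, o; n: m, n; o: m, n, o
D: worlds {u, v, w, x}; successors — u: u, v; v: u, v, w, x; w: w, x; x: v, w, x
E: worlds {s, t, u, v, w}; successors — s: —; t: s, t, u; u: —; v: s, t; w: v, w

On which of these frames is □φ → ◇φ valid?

This is the axiom for seriality; its first-order frame correspondent is ∀x ∃y Rxy.
A: fails — world w has no successor.
B: fails — world w0 has no successor.
C: satisfies the condition.
D: satisfies the condition.
E: fails — world s has no successor.
Valid on: C, D.

C, D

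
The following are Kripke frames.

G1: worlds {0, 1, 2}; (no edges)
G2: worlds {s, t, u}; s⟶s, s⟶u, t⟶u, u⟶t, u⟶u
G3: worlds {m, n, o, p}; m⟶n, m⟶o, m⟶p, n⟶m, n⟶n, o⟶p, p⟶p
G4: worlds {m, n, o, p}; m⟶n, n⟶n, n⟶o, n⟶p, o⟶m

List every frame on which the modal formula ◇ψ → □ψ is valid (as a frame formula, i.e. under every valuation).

This is the axiom for partial functionality; its first-order frame correspondent is ∀x ∀y ∀z (Rxy ∧ Rxz → y = z).
G1: holds.
G2: fails — s sees both s and u.
G3: fails — m sees both n and o.
G4: fails — n sees both n and o.

G1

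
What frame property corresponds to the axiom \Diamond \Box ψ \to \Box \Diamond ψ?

Suppose ◇□ψ→□◇ψ is valid. Take Rxy, Rxz and set V(ψ)={w : Ryw}. Then □ψ at y so ◇□ψ at x, so □◇ψ at x, so ◇ψ at z, giving w with Rzw and Ryw.

convergence: \forall x \forall y \forall z (Rxy \wedge Rxz \to \exists w (Ryw \wedge Rzw))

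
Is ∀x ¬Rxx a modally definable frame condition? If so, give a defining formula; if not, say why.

Not definable by any modal formula

If a class were modally definable it would be closed under surjective bounded morphisms (Goldblatt–Thomason).
The 4-cycle (worlds a,b,c,d with a→b→c→d→a) is irreflexive, and the map sending every world to a single reflexive point • is a surjective bounded morphism (forth: every edge maps to (•,•); back: every world has a successor). So any modal formula valid on the 4-cycle is also valid on the reflexive point, which is not irreflexive.
Hence irreflexivity is not modally definable.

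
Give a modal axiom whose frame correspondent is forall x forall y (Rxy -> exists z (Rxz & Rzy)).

A defining formula is □□s → □s (the C4 axiom).
Suppose □□s→□s is valid. Take Rxy and set V(s)={w : xR²w}. Then □□s at x, so □s at x, so s at y, i.e. ∃z(Rxz∧Rzy).

□□s → □s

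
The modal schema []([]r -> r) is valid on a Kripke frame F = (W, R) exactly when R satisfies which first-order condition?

shift-reflexivity: forall x forall y (Rxy -> Ryy)

Suppose □(□r→r) is valid. Take Rxy and set V(r)={w : Ryw}. Then at y, □r holds; since □(□r→r) at x, □r→r at y, so r at y, i.e. Ryy.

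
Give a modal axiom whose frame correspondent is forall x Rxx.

□p → p

The condition is reflexivity. The T schema □p → p defines it.
Suppose □p→p is valid. At any x set V(p)={w : Rxw}. Then □p holds at x, so p holds at x, i.e. Rxx.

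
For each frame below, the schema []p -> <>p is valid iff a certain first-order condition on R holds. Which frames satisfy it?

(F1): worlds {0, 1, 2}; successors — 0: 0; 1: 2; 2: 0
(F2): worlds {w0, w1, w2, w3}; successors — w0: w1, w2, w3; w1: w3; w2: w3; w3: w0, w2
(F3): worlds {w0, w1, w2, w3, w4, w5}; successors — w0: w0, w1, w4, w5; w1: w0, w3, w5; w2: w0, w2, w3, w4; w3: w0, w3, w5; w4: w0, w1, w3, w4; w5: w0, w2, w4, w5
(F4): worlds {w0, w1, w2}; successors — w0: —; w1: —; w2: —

This is the axiom for seriality; its first-order frame correspondent is forall x exists y Rxy.
(F1): condition met.
(F2): condition met.
(F3): condition met.
(F4): fails — world w0 has no successor.
Valid on: (F1), (F2), (F3).

(F1), (F2), (F3)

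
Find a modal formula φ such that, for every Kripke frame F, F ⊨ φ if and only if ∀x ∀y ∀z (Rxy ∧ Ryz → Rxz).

This is transitivity; the standard corresponding axiom is 4: □s → □□s.
Suppose □s→□□s is valid. Take Rxy, Ryz and set V(s)={w : Rxw}. Then □s at x, so □□s at x, so □s at y, so s at z, i.e. Rxz.

□s → □□s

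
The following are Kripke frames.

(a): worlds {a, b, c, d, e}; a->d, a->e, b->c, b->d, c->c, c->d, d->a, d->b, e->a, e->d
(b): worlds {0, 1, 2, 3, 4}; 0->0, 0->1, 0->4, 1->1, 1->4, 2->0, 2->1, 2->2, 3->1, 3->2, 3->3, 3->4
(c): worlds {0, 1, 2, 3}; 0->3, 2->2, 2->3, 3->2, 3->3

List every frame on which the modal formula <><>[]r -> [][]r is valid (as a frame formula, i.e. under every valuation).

The schema corresponds to a generalized confluence (Geach) condition: forall x forall y forall z ((x R^2 y & x R^2 z) -> exists w (yRw & z = w)).
(a): fails — aR²a, aR²a but no w with aRw and a=w.
(b): fails — 0R²1, 0R²0 but no w with 1Rw and 0=w.
(c): condition met.
Valid on: (c).

(c)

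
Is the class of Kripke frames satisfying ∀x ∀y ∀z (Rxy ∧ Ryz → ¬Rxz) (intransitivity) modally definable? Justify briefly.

Any modally definable frame class is closed under surjective bounded morphisms.
The 7-cycle (worlds 0,1,2,3,4,5,6 with 0→1→2→3→4→5→6→0) is intransitive. Mapping every world to a single reflexive point • is a surjective bounded morphism; the reflexive point is not intransitive (R••∧R•• but R••).
Hence intransitivity is not modally definable.

Not modally definable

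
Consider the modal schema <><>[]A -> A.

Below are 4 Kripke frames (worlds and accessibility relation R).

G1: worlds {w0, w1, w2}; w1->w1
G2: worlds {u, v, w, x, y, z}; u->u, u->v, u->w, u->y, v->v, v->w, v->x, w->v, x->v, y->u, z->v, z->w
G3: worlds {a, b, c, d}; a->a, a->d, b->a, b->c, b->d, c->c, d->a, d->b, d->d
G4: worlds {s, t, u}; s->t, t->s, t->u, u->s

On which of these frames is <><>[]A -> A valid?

This is the axiom for a generalized confluence (Geach) condition; its first-order frame correspondent is forall x forall y (x R^2 y -> exists w (yRw & x = w)).
G1: satisfies the condition.
G2: fails — uR²v but no t with vRt and u=t.
G3: fails — bR²a but no w with aRw and b=w.
G4: fails — sR²s but no w with sRw and s=w.
Valid on: G1.

G1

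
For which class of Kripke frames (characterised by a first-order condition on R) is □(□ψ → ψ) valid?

Shift-reflexivity

Suppose □(□ψ→ψ) is valid. Take Rxy and set V(ψ)={w : Ryw}. Then at y, □ψ holds; since □(□ψ→ψ) at x, □ψ→ψ at y, so ψ at y, i.e. Ryy.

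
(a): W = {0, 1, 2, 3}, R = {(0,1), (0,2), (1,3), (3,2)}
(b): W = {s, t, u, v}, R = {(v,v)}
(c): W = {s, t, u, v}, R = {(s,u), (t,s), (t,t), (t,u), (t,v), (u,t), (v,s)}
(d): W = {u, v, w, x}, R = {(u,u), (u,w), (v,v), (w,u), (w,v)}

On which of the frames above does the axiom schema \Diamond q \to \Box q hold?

This is the axiom for partial functionality; its first-order frame correspondent is \forall x \forall y \forall z (Rxy \wedge Rxz \to y = z).
(a): fails — 0 sees both 1 and 2.
(b): condition met.
(c): fails — t sees both s and t.
(d): fails — u sees both u and w.

(b)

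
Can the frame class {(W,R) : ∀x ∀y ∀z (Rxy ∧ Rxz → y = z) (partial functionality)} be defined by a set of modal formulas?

Yes — defined by ◇p → □p

This is a Sahlqvist condition; the CD axiom ◇p → □p defines it.
Suppose ◇p→□p is valid. Take Rxy, Rxz and set V(p)={y}. Then ◇p at x, so □p at x, so p at z, i.e. z=y.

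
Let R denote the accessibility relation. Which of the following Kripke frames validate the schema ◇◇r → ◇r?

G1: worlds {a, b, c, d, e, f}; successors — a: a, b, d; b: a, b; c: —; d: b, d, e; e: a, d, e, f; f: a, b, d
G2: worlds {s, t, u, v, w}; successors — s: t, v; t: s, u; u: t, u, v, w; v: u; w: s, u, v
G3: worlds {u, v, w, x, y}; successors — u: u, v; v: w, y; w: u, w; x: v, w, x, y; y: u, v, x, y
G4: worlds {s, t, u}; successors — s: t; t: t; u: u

G4

Frame correspondent (Sahlqvist): ∀x ∀y ∀z (Rxy ∧ Ryz → Rxz) — i.e. transitivity.
G1: fails — Rea and Rab but not Reb.
G2: fails — Ruw and Rws but not Rus.
G3: fails — Ruv and Rvw but not Ruw.
G4: ✓.
Valid on: G4.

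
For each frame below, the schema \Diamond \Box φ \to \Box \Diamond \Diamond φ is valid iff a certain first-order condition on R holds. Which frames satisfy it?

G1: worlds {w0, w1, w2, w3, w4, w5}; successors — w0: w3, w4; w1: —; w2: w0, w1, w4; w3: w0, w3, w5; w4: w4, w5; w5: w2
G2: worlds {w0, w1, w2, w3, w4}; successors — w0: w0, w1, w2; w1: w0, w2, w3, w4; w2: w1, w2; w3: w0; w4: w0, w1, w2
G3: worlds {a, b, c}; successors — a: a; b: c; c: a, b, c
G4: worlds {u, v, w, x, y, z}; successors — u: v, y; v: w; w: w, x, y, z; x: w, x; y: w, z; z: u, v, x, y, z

G2

The schema corresponds to a generalized confluence (Geach) condition: \forall x \forall y \forall z ((xRy \wedge xRz) \to \exists w (yRw \wedge z R^2 w)).
G1: fails — w2Rw0, w2Rw1 but no w with w0Rw and w1R²w.
G2: ✓.
G3: fails — cRb, cRa but no w with bRw and aR²w.
G4: fails — zRu, zRu but no t with uRt and uR²t.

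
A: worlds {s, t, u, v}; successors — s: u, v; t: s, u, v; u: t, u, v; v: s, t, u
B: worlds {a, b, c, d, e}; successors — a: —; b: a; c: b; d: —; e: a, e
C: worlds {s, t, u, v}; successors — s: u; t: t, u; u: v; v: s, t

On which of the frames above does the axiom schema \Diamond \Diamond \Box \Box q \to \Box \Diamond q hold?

A

The schema corresponds to a generalized confluence (Geach) condition: \forall x \forall y \forall z ((x R^2 y \wedge xRz) \to \exists w (y R^2 w \wedge zRw)).
A: condition met.
B: fails — cR²a, cRb but no w with aR²w and bRw.
C: fails — sR²v, sRu but no w with vR²w and uRw.
Valid on: A.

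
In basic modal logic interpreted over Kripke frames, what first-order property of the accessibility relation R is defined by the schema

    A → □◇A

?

Suppose A→□◇A is valid. Take Rxy and set V(A)={x}. Then A at x, so □◇A at x, so ◇A at y, so some z with Ryz has A; z=x, i.e. Ryx.
The converse is a direct semantic check.
So the correspondent is symmetry.

Symmetry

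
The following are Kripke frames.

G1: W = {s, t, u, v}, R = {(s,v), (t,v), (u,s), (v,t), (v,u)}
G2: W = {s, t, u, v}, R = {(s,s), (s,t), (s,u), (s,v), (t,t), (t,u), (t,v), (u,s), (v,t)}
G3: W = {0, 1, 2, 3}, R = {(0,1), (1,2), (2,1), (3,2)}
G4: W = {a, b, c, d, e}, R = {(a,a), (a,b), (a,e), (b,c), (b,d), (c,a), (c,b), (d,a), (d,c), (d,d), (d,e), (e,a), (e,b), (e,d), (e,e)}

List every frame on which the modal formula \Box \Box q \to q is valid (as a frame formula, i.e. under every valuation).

This is the axiom for a generalized confluence (Geach) condition; its first-order frame correspondent is \forall x \exists w (x R^2 w \wedge x = w).
G1: fails — at s but no w with sR²w and s=w.
G2: holds.
G3: fails — at 0 but no w with 0R²w and 0=w.
G4: holds.

G2, G4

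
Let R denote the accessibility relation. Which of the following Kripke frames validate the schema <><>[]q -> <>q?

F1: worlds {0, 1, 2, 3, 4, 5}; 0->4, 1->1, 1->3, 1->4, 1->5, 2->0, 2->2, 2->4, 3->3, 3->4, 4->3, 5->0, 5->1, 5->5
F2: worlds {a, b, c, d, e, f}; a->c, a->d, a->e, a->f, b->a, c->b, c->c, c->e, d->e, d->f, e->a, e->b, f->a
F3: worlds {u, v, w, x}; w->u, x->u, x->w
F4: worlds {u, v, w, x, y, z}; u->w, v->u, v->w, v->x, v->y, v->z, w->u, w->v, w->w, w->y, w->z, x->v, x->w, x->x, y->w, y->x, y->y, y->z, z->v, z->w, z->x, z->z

F4

This is the axiom for a generalized confluence (Geach) condition; its first-order frame correspondent is forall x forall y (x R^2 y -> exists w (yRw & xRw)).
F1: fails — 2R²4 but no w with 4Rw and 2Rw.
F2: fails — aR²b but no w with bRw and aRw.
F3: fails — xR²u but no t with uRt and xRt.
F4: satisfies the condition.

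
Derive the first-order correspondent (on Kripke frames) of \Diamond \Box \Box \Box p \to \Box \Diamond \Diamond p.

This is a Sahlqvist (Geach-type) schema ◇^1□^3p → □^1◇^2p.
Minimal-valuation argument: fix x; take any y with xR^1y and any z with xR^1z. Set V(p) to the set of worlds R-reachable from y in exactly 3 steps. Then □^3p holds at y, so the antecedent holds at x; validity forces ◇^2p at z, giving a w with zR^2w and yR^3w.
First-order correspondent: \forall x \forall y \forall z ((xRy \wedge xRz) \to \exists w (y R^3 w \wedge z R^2 w)).

\forall x \forall y \forall z ((xRy \wedge xRz) \to \exists w (y R^3 w \wedge z R^2 w))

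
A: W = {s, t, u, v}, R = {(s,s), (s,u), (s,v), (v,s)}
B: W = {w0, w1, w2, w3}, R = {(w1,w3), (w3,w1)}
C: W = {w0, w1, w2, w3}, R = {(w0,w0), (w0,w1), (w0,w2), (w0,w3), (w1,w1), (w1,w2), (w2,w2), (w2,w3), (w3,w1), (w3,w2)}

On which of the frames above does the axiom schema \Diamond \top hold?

The schema corresponds to seriality: \forall x \exists y Rxy.
A: fails — world t has no successor.
B: fails — world w0 has no successor.
C: satisfies the condition.
Valid on: C.

C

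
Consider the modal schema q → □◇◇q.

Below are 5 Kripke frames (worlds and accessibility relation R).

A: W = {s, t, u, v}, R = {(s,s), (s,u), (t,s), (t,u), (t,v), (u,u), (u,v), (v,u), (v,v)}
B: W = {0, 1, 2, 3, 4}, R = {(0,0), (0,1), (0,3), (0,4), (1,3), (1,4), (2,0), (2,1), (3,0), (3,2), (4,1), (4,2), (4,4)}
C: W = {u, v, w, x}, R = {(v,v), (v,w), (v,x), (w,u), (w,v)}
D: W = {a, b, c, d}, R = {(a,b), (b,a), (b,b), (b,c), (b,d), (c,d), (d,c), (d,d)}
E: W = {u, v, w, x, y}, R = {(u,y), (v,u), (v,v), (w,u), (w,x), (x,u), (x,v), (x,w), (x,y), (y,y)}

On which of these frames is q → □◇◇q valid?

B

Frame correspondent (Sahlqvist): ∀x ∀z (xRz → ∃w (x = w ∧ zR²w)) — i.e. a generalized confluence (Geach) condition.
A: fails — sRu but no w with s=w and uR²w.
B: condition met.
C: fails — vRx but no t with v=t and xR²t.
D: fails — bRc but no w with b=w and cR²w.
E: fails — uRy but no t with u=t and yR²t.
Valid on: B.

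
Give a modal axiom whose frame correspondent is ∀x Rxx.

This is reflexivity; the standard corresponding axiom is T: □q → q.

□q → q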